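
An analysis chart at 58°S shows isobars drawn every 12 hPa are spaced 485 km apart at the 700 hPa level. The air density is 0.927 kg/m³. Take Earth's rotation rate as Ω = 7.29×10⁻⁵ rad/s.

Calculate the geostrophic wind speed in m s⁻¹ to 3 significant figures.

Coriolis parameter at 58°S:
f = 2Ω sin φ = 2 × 7.29×10⁻⁵ × sin 58° = 1.24×10⁻⁴ s⁻¹
Pressure gradient: |∂P/∂n| = 1200 Pa / 485000 m = 2.47×10⁻³ Pa/m
Geostrophic balance (pressure-gradient force = Coriolis force):
V_g = (1/(fρ)) |∂P/∂n| = 2.47×10⁻³ / (1.24×10⁻⁴ × 0.927) = 21.6 m/s

21.6 m s⁻¹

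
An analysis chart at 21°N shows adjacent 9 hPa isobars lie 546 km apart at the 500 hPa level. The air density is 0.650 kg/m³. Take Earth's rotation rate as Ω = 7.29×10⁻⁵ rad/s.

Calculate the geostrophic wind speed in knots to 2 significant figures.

Coriolis parameter at 21°N:
f = 2Ω sin φ = 2 × 7.29×10⁻⁵ × sin 21° = 5.23×10⁻⁵ s⁻¹
Pressure gradient: |∂P/∂n| = 900 Pa / 546000 m = 1.65×10⁻³ Pa/m
Geostrophic balance (pressure-gradient force = Coriolis force):
V_g = (1/(fρ)) |∂P/∂n| = 1.65×10⁻³ / (5.23×10⁻⁵ × 0.650) = 48.5 m/s
Converting: 48.5 m/s × 1.944 = 94 knots

94 knots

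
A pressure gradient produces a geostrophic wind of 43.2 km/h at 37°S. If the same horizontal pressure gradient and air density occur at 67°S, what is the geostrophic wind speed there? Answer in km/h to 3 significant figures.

28.2 km/h

With the same pressure gradient and density, V_g ∝ 1/f ∝ 1/sin φ.
V₂ = V₁ · sin φ₁ / sin φ₂ = 43.2 × sin 37° / sin 67°
V₂ = 43.2 × 0.6018/0.9205 = 28.2 km/h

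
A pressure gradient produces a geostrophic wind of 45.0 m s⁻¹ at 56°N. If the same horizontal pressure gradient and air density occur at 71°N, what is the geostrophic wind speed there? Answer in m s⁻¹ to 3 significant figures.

With the same pressure gradient and density, V_g ∝ 1/f ∝ 1/sin φ.
V₂ = V₁ · sin φ₁ / sin φ₂ = 45.0 × sin 56° / sin 71°
V₂ = 45.0 × 0.8290/0.9455 = 39.5 m s⁻¹

39.5 m s⁻¹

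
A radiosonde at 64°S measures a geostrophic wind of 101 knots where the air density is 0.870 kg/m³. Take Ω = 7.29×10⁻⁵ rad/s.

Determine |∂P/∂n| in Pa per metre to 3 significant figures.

5.92×10⁻³ Pa/m

Coriolis parameter at 64°S:
f = 2Ω sin φ = 2 × 7.29×10⁻⁵ × sin 64° = 1.31×10⁻⁴ s⁻¹
Wind speed in SI: 101 knots = 52.0 m/s
Geostrophic balance rearranged: |∂P/∂n| = f ρ V_g
|∂P/∂n| = 1.31×10⁻⁴ × 0.870 × 52.0 = 5.92×10⁻³ Pa/m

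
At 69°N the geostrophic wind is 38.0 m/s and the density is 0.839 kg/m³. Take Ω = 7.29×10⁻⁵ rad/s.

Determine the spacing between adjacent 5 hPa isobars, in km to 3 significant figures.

Coriolis parameter at 69°N:
f = 2Ω sin φ = 2 × 7.29×10⁻⁵ × sin 69° = 1.36×10⁻⁴ s⁻¹
Geostrophic balance rearranged: |∂P/∂n| = f ρ V_g
|∂P/∂n| = 1.36×10⁻⁴ × 0.839 × 38.0 = 4.34×10⁻³ Pa/m
Isobar spacing: Δn = ΔP/|∂P/∂n| = 500 Pa / 4.34×10⁻³ Pa/m = 115217 m ≈ 115 km

115 km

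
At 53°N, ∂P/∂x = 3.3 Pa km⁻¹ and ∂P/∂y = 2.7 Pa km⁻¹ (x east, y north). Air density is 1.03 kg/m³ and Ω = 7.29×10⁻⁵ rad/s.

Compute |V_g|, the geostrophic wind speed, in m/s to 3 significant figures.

35.6 m/s

Coriolis parameter at 53°N:
f = 2Ω sin φ = 2 × 7.29×10⁻⁵ × sin 53° = 1.16×10⁻⁴ s⁻¹
Component geostrophic relations (x east, y north):
u_g = −(1/(fρ)) ∂P/∂y,  v_g = (1/(fρ)) ∂P/∂x
u_g = −(2.7×10⁻³)/(1.16×10⁻⁴ × 1.03) = −22.5 m/s;  v_g = (3.3×10⁻³)/(1.16×10⁻⁴ × 1.03) = 27.5 m/s
|V_g| = √(u_g² + v_g²) = 35.6 m/s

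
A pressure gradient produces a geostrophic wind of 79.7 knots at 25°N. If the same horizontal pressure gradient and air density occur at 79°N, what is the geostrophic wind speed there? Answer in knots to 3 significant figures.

34.3 knots

With the same pressure gradient and density, V_g ∝ 1/f ∝ 1/sin φ.
V₂ = V₁ · sin φ₁ / sin φ₂ = 79.7 × sin 25° / sin 79°
V₂ = 79.7 × 0.4226/0.9816 = 34.3 knots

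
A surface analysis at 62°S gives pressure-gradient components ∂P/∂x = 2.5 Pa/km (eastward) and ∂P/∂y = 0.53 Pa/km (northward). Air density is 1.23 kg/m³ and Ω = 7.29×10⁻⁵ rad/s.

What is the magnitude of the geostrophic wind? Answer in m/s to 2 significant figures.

Coriolis parameter at 62°S:
f = 2Ω sin φ = 2 × 7.29×10⁻⁵ × sin 62° = 1.29×10⁻⁴ s⁻¹
In the Southern Hemisphere f is negative: f = −1.29×10⁻⁴ s⁻¹.
Component geostrophic relations (x east, y north):
u_g = −(1/(fρ)) ∂P/∂y,  v_g = (1/(fρ)) ∂P/∂x
u_g = −(0.53×10⁻³)/(−1.29×10⁻⁴ × 1.23) = 3.35 m/s;  v_g = (2.5×10⁻³)/(−1.29×10⁻⁴ × 1.23) = −15.8 m/s
|V_g| = √(u_g² + v_g²) = 16.1 m/s

16 m/s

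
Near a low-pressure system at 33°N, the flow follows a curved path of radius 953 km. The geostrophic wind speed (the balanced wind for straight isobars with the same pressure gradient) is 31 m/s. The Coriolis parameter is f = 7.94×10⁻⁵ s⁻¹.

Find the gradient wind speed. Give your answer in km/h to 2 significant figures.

Around a low, centrifugal force acts outward with Coriolis, so pressure-gradient force balances both:
(1/ρ)|∂P/∂n| = fV + V²/R  →  V² + fR·V − fR·V_g = 0
With fR = 7.94×10⁻⁵ × 953×10³ m = 75.7 m/s:
V = [−fR + √((fR)² + 4 fR V_g)]/2 = [−75.7 + √(75.7² + 4×75.7×31)]/2 = 23.6 m/s
Subgeostrophic (V < V_g = 31 m/s), as expected around a low.
Converting: 23.6 m/s × 3.6 = 85 km/h

85 km/h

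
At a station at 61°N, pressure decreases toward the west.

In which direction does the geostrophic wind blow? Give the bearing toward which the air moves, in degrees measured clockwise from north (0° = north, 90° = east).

The pressure-gradient force points toward the west (bearing 270°).
Geostrophic balance: in the Northern Hemisphere the Coriolis force deflects motion to the right, so the geostrophic wind blows 90° to the right of the pressure-gradient force (low pressure on the left).
Rotating 270° by 90° clockwise gives 000° — the wind blows toward the north.

000°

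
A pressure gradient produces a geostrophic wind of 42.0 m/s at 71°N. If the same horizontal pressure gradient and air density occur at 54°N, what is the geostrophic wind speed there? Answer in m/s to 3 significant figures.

With the same pressure gradient and density, V_g ∝ 1/f ∝ 1/sin φ.
V₂ = V₁ · sin φ₁ / sin φ₂ = 42.0 × sin 71° / sin 54°
V₂ = 42.0 × 0.9455/0.8090 = 49.1 m/s

49.1 m/s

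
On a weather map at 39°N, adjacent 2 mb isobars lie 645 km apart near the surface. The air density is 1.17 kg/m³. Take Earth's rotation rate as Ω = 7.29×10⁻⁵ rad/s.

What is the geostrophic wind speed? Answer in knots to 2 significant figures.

5.6 knots

Coriolis parameter at 39°N:
f = 2Ω sin φ = 2 × 7.29×10⁻⁵ × sin 39° = 9.18×10⁻⁵ s⁻¹
Pressure gradient: |∂P/∂n| = 200 Pa / 645000 m = 3.10×10⁻⁴ Pa/m
Geostrophic balance (pressure-gradient force = Coriolis force):
V_g = (1/(fρ)) |∂P/∂n| = 3.10×10⁻⁴ / (9.18×10⁻⁵ × 1.17) = 2.89 m/s
Converting: 2.89 m/s × 1.944 = 5.6 knots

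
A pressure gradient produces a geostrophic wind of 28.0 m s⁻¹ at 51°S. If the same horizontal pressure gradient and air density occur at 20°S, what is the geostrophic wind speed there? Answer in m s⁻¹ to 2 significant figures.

64 m s⁻¹

With the same pressure gradient and density, V_g ∝ 1/f ∝ 1/sin φ.
V₂ = V₁ · sin φ₁ / sin φ₂ = 28.0 × sin 51° / sin 20°
V₂ = 28.0 × 0.7771/0.3420 = 64 m s⁻¹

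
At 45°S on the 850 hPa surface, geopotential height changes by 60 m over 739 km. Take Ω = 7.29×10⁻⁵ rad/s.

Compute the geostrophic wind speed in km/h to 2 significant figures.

Coriolis parameter at 45°S:
f = 2Ω sin φ = 2 × 7.29×10⁻⁵ × sin 45° = 1.03×10⁻⁴ s⁻¹
Height gradient: |∂Z/∂n| = 60 m / 739000 m = 8.12×10⁻⁵
On a pressure surface, geostrophic balance gives V_g = (g/f)|∂Z/∂n|:
V_g = 9.81 × 8.12×10⁻⁵ / 1.03×10⁻⁴ = 7.73 m/s
Converting: 7.73 m/s × 3.6 = 28 km/h

28 km/h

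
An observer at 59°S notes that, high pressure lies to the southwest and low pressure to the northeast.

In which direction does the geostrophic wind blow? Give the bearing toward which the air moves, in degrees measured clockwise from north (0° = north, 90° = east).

315°

The pressure-gradient force points toward the northeast (bearing 045°).
Geostrophic balance: in the Southern Hemisphere the Coriolis force deflects motion to the left, so the geostrophic wind blows 90° to the left of the pressure-gradient force (low pressure on the right).
Rotating 045° by 90° counterclockwise gives 315° — the wind blows toward the northwest.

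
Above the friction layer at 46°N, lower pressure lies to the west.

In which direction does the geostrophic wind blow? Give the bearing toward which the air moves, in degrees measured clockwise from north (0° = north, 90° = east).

The pressure-gradient force points toward the west (bearing 270°).
Geostrophic balance: in the Northern Hemisphere the Coriolis force deflects motion to the right, so the geostrophic wind blows 90° to the right of the pressure-gradient force (low pressure on the left).
Rotating 270° by 90° clockwise gives 000° — the wind blows toward the north.

000°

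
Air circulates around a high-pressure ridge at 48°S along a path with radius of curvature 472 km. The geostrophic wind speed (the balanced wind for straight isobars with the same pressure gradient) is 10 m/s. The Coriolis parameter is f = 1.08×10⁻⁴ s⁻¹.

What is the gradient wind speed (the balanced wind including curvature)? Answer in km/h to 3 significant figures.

49.2 km/h

Around a high, pressure-gradient force acts outward with centrifugal, so Coriolis balances both:
fV = (1/ρ)|∂P/∂n| + V²/R  →  V² − fR·V + fR·V_g = 0
With fR = 1.08×10⁻⁴ × 472×10³ m = 51.0 m/s:
V = [fR − √((fR)² − 4 fR V_g)]/2 = [51.0 − √(51.0² − 4×51.0×10)]/2 = 13.7 m/s
Supergeostrophic (V > V_g = 10 m/s), as expected around a high.
Converting: 13.7 m/s × 3.6 = 49.2 km/h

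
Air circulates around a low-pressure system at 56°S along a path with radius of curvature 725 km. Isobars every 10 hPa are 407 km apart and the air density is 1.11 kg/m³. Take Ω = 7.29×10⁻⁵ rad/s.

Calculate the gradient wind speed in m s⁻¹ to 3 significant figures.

15.6 m s⁻¹

Coriolis parameter at 56°S:
f = 2Ω sin φ = 2 × 7.29×10⁻⁵ × sin 56° = 1.21×10⁻⁴ s⁻¹
Pressure gradient: |∂P/∂n| = 1000 Pa / 407000 m = 2.46×10⁻³ Pa/m
Geostrophic speed: V_g = |∂P/∂n|/(fρ) = 2.46×10⁻³/(1.21×10⁻⁴ × 1.11) = 18.3 m/s
Around a low, centrifugal force acts outward with Coriolis, so pressure-gradient force balances both:
(1/ρ)|∂P/∂n| = fV + V²/R  →  V² + fR·V − fR·V_g = 0
With fR = 1.21×10⁻⁴ × 725×10³ m = 87.6 m/s:
V = [−fR + √((fR)² + 4 fR V_g)]/2 = [−87.6 + √(87.6² + 4×87.6×18.3)]/2 = 15.6 m/s
Subgeostrophic (V < V_g = 18.3 m/s), as expected around a low.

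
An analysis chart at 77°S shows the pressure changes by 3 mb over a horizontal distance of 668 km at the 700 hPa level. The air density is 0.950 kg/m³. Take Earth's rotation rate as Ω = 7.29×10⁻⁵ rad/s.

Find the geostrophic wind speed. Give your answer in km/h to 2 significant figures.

12 km/h

Coriolis parameter at 77°S:
f = 2Ω sin φ = 2 × 7.29×10⁻⁵ × sin 77° = 1.42×10⁻⁴ s⁻¹
Pressure gradient: |∂P/∂n| = 300 Pa / 668000 m = 4.49×10⁻⁴ Pa/m
Geostrophic balance (pressure-gradient force = Coriolis force):
V_g = (1/(fρ)) |∂P/∂n| = 4.49×10⁻⁴ / (1.42×10⁻⁴ × 0.950) = 3.33 m/s
Converting: 3.33 m/s × 3.6 = 12 km/h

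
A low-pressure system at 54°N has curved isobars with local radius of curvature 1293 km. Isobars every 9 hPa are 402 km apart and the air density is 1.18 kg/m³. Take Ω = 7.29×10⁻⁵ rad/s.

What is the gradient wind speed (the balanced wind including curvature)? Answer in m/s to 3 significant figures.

14.7 m/s

Coriolis parameter at 54°N:
f = 2Ω sin φ = 2 × 7.29×10⁻⁵ × sin 54° = 1.18×10⁻⁴ s⁻¹
Pressure gradient: |∂P/∂n| = 900 Pa / 402000 m = 2.24×10⁻³ Pa/m
Geostrophic speed: V_g = |∂P/∂n|/(fρ) = 2.24×10⁻³/(1.18×10⁻⁴ × 1.18) = 16.1 m/s
Around a low, centrifugal force acts outward with Coriolis, so pressure-gradient force balances both:
(1/ρ)|∂P/∂n| = fV + V²/R  →  V² + fR·V − fR·V_g = 0
With fR = 1.18×10⁻⁴ × 1293×10³ m = 153 m/s:
V = [−fR + √((fR)² + 4 fR V_g)]/2 = [−153 + √(153² + 4×153×16.1)]/2 = 14.7 m/s
Subgeostrophic (V < V_g = 16.1 m/s), as expected around a low.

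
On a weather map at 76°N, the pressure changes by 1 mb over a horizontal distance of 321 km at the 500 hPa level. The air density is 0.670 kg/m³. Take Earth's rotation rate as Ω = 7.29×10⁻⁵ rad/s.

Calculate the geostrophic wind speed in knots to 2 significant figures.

Coriolis parameter at 76°N:
f = 2Ω sin φ = 2 × 7.29×10⁻⁵ × sin 76° = 1.41×10⁻⁴ s⁻¹
Pressure gradient: |∂P/∂n| = 100 Pa / 321000 m = 3.12×10⁻⁴ Pa/m
Geostrophic balance (pressure-gradient force = Coriolis force):
V_g = (1/(fρ)) |∂P/∂n| = 3.12×10⁻⁴ / (1.41×10⁻⁴ × 0.670) = 3.29 m/s
Converting: 3.29 m/s × 1.944 = 6.4 knots

6.4 knots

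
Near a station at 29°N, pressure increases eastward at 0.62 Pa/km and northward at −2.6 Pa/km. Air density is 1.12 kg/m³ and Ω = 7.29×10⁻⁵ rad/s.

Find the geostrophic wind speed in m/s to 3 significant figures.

Coriolis parameter at 29°N:
f = 2Ω sin φ = 2 × 7.29×10⁻⁵ × sin 29° = 7.07×10⁻⁵ s⁻¹
Component geostrophic relations (x east, y north):
u_g = −(1/(fρ)) ∂P/∂y,  v_g = (1/(fρ)) ∂P/∂x
u_g = −(−2.6×10⁻³)/(7.07×10⁻⁵ × 1.12) = 32.8 m/s;  v_g = (0.62×10⁻³)/(7.07×10⁻⁵ × 1.12) = 7.83 m/s
|V_g| = √(u_g² + v_g²) = 33.8 m/s

33.8 m/s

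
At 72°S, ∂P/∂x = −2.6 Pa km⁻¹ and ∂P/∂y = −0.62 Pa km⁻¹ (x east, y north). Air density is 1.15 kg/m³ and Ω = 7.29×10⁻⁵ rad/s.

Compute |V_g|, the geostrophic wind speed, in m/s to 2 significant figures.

17 m/s

Coriolis parameter at 72°S:
f = 2Ω sin φ = 2 × 7.29×10⁻⁵ × sin 72° = 1.39×10⁻⁴ s⁻¹
In the Southern Hemisphere f is negative: f = −1.39×10⁻⁴ s⁻¹.
Component geostrophic relations (x east, y north):
u_g = −(1/(fρ)) ∂P/∂y,  v_g = (1/(fρ)) ∂P/∂x
u_g = −(−0.62×10⁻³)/(−1.39×10⁻⁴ × 1.15) = −3.89 m/s;  v_g = (−2.6×10⁻³)/(−1.39×10⁻⁴ × 1.15) = 16.3 m/s
|V_g| = √(u_g² + v_g²) = 16.8 m/s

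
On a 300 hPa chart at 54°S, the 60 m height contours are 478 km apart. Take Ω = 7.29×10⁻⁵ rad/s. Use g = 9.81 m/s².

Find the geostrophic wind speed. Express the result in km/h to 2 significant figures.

38 km/h

Coriolis parameter at 54°S:
f = 2Ω sin φ = 2 × 7.29×10⁻⁵ × sin 54° = 1.18×10⁻⁴ s⁻¹
Height gradient: |∂Z/∂n| = 60 m / 478000 m = 1.26×10⁻⁴
On a pressure surface, geostrophic balance gives V_g = (g/f)|∂Z/∂n|:
V_g = 9.81 × 1.26×10⁻⁴ / 1.18×10⁻⁴ = 10.4 m/s
Converting: 10.4 m/s × 3.6 = 38 km/h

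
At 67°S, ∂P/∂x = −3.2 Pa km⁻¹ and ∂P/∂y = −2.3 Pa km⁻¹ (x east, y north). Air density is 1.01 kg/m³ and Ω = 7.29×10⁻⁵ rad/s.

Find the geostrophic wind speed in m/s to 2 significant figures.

Coriolis parameter at 67°S:
f = 2Ω sin φ = 2 × 7.29×10⁻⁵ × sin 67° = 1.34×10⁻⁴ s⁻¹
In the Southern Hemisphere f is negative: f = −1.34×10⁻⁴ s⁻¹.
Component geostrophic relations (x east, y north):
u_g = −(1/(fρ)) ∂P/∂y,  v_g = (1/(fρ)) ∂P/∂x
u_g = −(−2.3×10⁻³)/(−1.34×10⁻⁴ × 1.01) = −17.0 m/s;  v_g = (−3.2×10⁻³)/(−1.34×10⁻⁴ × 1.01) = 23.6 m/s
|V_g| = √(u_g² + v_g²) = 29.1 m/s

29 m/s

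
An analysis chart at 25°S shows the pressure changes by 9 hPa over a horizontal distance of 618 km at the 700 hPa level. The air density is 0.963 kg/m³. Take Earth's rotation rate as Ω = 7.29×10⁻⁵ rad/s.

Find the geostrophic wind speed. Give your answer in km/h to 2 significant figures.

Coriolis parameter at 25°S:
f = 2Ω sin φ = 2 × 7.29×10⁻⁵ × sin 25° = 6.16×10⁻⁵ s⁻¹
Pressure gradient: |∂P/∂n| = 900 Pa / 618000 m = 1.46×10⁻³ Pa/m
Geostrophic balance (pressure-gradient force = Coriolis force):
V_g = (1/(fρ)) |∂P/∂n| = 1.46×10⁻³ / (6.16×10⁻⁵ × 0.963) = 24.5 m/s
Converting: 24.5 m/s × 3.6 = 88 km/h

88 km/h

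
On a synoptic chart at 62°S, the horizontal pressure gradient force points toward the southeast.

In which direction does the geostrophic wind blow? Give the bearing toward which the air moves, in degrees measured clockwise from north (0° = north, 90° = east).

045°

The pressure-gradient force points toward the southeast (bearing 135°).
Geostrophic balance: in the Southern Hemisphere the Coriolis force deflects motion to the left, so the geostrophic wind blows 90° to the left of the pressure-gradient force (low pressure on the right).
Rotating 135° by 90° counterclockwise gives 045° — the wind blows toward the northeast.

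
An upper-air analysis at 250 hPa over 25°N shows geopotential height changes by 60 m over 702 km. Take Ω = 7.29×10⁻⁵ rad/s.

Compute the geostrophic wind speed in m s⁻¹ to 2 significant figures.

Coriolis parameter at 25°N:
f = 2Ω sin φ = 2 × 7.29×10⁻⁵ × sin 25° = 6.16×10⁻⁵ s⁻¹
Height gradient: |∂Z/∂n| = 60 m / 702000 m = 8.55×10⁻⁵
On a pressure surface, geostrophic balance gives V_g = (g/f)|∂Z/∂n|:
V_g = 9.81 × 8.55×10⁻⁵ / 6.16×10⁻⁵ = 13.6 m/s

14 m s⁻¹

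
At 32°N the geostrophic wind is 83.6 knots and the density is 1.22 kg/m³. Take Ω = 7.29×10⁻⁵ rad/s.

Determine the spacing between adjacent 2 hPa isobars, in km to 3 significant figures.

Coriolis parameter at 32°N:
f = 2Ω sin φ = 2 × 7.29×10⁻⁵ × sin 32° = 7.73×10⁻⁵ s⁻¹
Wind speed in SI: 83.6 knots = 43.0 m/s
Geostrophic balance rearranged: |∂P/∂n| = f ρ V_g
|∂P/∂n| = 7.73×10⁻⁵ × 1.22 × 43.0 = 4.05×10⁻³ Pa/m
Isobar spacing: Δn = ΔP/|∂P/∂n| = 200 Pa / 4.05×10⁻³ Pa/m = 49335 m ≈ 49.3 km

49.3 km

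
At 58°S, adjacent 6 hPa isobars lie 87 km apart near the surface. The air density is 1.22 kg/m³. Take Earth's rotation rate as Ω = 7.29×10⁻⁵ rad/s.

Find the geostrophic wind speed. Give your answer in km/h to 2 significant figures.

Coriolis parameter at 58°S:
f = 2Ω sin φ = 2 × 7.29×10⁻⁵ × sin 58° = 1.24×10⁻⁴ s⁻¹
Pressure gradient: |∂P/∂n| = 600 Pa / 87000 m = 6.90×10⁻³ Pa/m
Geostrophic balance (pressure-gradient force = Coriolis force):
V_g = (1/(fρ)) |∂P/∂n| = 6.90×10⁻³ / (1.24×10⁻⁴ × 1.22) = 45.7 m/s
Converting: 45.7 m/s × 3.6 = 160 km/h

160 km/h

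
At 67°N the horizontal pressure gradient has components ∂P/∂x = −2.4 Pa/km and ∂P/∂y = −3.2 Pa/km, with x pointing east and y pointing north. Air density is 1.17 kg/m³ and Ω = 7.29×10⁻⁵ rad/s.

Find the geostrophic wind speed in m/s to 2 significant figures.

25 m/s

Coriolis parameter at 67°N:
f = 2Ω sin φ = 2 × 7.29×10⁻⁵ × sin 67° = 1.34×10⁻⁴ s⁻¹
Component geostrophic relations (x east, y north):
u_g = −(1/(fρ)) ∂P/∂y,  v_g = (1/(fρ)) ∂P/∂x
u_g = −(−3.2×10⁻³)/(1.34×10⁻⁴ × 1.17) = 20.4 m/s;  v_g = (−2.4×10⁻³)/(1.34×10⁻⁴ × 1.17) = −15.3 m/s
|V_g| = √(u_g² + v_g²) = 25.5 m/s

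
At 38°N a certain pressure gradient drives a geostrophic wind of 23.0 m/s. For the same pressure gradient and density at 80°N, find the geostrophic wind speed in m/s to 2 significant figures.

14 m/s

With the same pressure gradient and density, V_g ∝ 1/f ∝ 1/sin φ.
V₂ = V₁ · sin φ₁ / sin φ₂ = 23.0 × sin 38° / sin 80°
V₂ = 23.0 × 0.6157/0.9848 = 14 m/s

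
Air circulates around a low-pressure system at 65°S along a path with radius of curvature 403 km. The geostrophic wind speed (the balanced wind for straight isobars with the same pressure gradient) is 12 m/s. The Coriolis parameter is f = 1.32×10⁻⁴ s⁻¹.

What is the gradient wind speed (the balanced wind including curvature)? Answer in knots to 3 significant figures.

19.6 knots

Around a low, centrifugal force acts outward with Coriolis, so pressure-gradient force balances both:
(1/ρ)|∂P/∂n| = fV + V²/R  →  V² + fR·V − fR·V_g = 0
With fR = 1.32×10⁻⁴ × 403×10³ m = 53.2 m/s:
V = [−fR + √((fR)² + 4 fR V_g)]/2 = [−53.2 + √(53.2² + 4×53.2×12)]/2 = 10.1 m/s
Subgeostrophic (V < V_g = 12 m/s), as expected around a low.
Converting: 10.1 m/s × 1.944 = 19.6 knots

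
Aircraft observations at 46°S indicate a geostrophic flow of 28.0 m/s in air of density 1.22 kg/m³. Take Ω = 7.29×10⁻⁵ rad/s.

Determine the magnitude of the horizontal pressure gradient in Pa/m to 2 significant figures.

3.6×10⁻³ Pa/m

Coriolis parameter at 46°S:
f = 2Ω sin φ = 2 × 7.29×10⁻⁵ × sin 46° = 1.05×10⁻⁴ s⁻¹
Geostrophic balance rearranged: |∂P/∂n| = f ρ V_g
|∂P/∂n| = 1.05×10⁻⁴ × 1.22 × 28.0 = 3.58×10⁻³ Pa/m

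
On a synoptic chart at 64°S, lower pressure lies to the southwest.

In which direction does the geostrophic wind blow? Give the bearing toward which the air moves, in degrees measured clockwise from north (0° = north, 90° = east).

135°

The pressure-gradient force points toward the southwest (bearing 225°).
Geostrophic balance: in the Southern Hemisphere the Coriolis force deflects motion to the left, so the geostrophic wind blows 90° to the left of the pressure-gradient force (low pressure on the right).
Rotating 225° by 90° counterclockwise gives 135° — the wind blows toward the southeast.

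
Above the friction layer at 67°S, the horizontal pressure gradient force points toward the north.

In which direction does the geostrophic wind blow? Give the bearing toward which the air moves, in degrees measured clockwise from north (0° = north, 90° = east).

The pressure-gradient force points toward the north (bearing 000°).
Geostrophic balance: in the Southern Hemisphere the Coriolis force deflects motion to the left, so the geostrophic wind blows 90° to the left of the pressure-gradient force (low pressure on the right).
Rotating 000° by 90° counterclockwise gives 270° — the wind blows toward the west.

270°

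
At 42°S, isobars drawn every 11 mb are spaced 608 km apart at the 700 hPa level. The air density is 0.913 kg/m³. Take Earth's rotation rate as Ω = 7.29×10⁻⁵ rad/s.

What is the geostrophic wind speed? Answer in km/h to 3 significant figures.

Coriolis parameter at 42°S:
f = 2Ω sin φ = 2 × 7.29×10⁻⁵ × sin 42° = 9.76×10⁻⁵ s⁻¹
Pressure gradient: |∂P/∂n| = 1100 Pa / 608000 m = 1.81×10⁻³ Pa/m
Geostrophic balance (pressure-gradient force = Coriolis force):
V_g = (1/(fρ)) |∂P/∂n| = 1.81×10⁻³ / (9.76×10⁻⁵ × 0.913) = 20.3 m/s
Converting: 20.3 m/s × 3.6 = 73.1 km/h

73.1 km/h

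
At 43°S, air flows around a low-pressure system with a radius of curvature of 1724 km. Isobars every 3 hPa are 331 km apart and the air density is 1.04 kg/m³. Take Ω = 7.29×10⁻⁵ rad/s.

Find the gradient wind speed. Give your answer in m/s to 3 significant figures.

Coriolis parameter at 43°S:
f = 2Ω sin φ = 2 × 7.29×10⁻⁵ × sin 43° = 9.94×10⁻⁵ s⁻¹
Pressure gradient: |∂P/∂n| = 300 Pa / 331000 m = 9.06×10⁻⁴ Pa/m
Geostrophic speed: V_g = |∂P/∂n|/(fρ) = 9.06×10⁻⁴/(9.94×10⁻⁵ × 1.04) = 8.76 m/s
Around a low, centrifugal force acts outward with Coriolis, so pressure-gradient force balances both:
(1/ρ)|∂P/∂n| = fV + V²/R  →  V² + fR·V − fR·V_g = 0
With fR = 9.94×10⁻⁵ × 1724×10³ m = 171 m/s:
V = [−fR + √((fR)² + 4 fR V_g)]/2 = [−171 + √(171² + 4×171×8.76)]/2 = 8.36 m/s
Subgeostrophic (V < V_g = 8.76 m/s), as expected around a low.

8.36 m/s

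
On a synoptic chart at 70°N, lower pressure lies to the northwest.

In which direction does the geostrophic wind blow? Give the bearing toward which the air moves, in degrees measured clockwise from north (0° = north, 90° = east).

The pressure-gradient force points toward the northwest (bearing 315°).
Geostrophic balance: in the Northern Hemisphere the Coriolis force deflects motion to the right, so the geostrophic wind blows 90° to the right of the pressure-gradient force (low pressure on the left).
Rotating 315° by 90° clockwise gives 045° — the wind blows toward the northeast.

045°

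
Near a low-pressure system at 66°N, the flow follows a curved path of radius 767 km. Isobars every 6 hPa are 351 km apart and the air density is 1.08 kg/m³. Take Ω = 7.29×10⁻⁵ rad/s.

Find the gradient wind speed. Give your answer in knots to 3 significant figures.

20.9 knots

Coriolis parameter at 66°N:
f = 2Ω sin φ = 2 × 7.29×10⁻⁵ × sin 66° = 1.33×10⁻⁴ s⁻¹
Pressure gradient: |∂P/∂n| = 600 Pa / 351000 m = 1.71×10⁻³ Pa/m
Geostrophic speed: V_g = |∂P/∂n|/(fρ) = 1.71×10⁻³/(1.33×10⁻⁴ × 1.08) = 11.9 m/s
Around a low, centrifugal force acts outward with Coriolis, so pressure-gradient force balances both:
(1/ρ)|∂P/∂n| = fV + V²/R  →  V² + fR·V − fR·V_g = 0
With fR = 1.33×10⁻⁴ × 767×10³ m = 102 m/s:
V = [−fR + √((fR)² + 4 fR V_g)]/2 = [−102 + √(102² + 4×102×11.9)]/2 = 10.8 m/s
Subgeostrophic (V < V_g = 11.9 m/s), as expected around a low.
Converting: 10.8 m/s × 1.944 = 20.9 knots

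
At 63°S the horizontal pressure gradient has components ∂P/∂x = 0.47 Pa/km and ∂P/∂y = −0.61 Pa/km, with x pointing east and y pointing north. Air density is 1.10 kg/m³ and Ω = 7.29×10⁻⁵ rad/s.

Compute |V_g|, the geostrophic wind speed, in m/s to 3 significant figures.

Coriolis parameter at 63°S:
f = 2Ω sin φ = 2 × 7.29×10⁻⁵ × sin 63° = 1.30×10⁻⁴ s⁻¹
In the Southern Hemisphere f is negative: f = −1.30×10⁻⁴ s⁻¹.
Component geostrophic relations (x east, y north):
u_g = −(1/(fρ)) ∂P/∂y,  v_g = (1/(fρ)) ∂P/∂x
u_g = −(−0.61×10⁻³)/(−1.30×10⁻⁴ × 1.10) = −4.27 m/s;  v_g = (0.47×10⁻³)/(−1.30×10⁻⁴ × 1.10) = −3.29 m/s
|V_g| = √(u_g² + v_g²) = 5.39 m/s

5.39 m/s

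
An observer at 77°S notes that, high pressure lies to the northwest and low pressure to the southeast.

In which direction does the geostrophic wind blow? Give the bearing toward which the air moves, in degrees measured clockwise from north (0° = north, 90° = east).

045°

The pressure-gradient force points toward the southeast (bearing 135°).
Geostrophic balance: in the Southern Hemisphere the Coriolis force deflects motion to the left, so the geostrophic wind blows 90° to the left of the pressure-gradient force (low pressure on the right).
Rotating 135° by 90° counterclockwise gives 045° — the wind blows toward the northeast.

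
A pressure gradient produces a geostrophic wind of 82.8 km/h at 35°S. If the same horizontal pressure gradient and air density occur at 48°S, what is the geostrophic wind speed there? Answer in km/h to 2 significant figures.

64 km/h

With the same pressure gradient and density, V_g ∝ 1/f ∝ 1/sin φ.
V₂ = V₁ · sin φ₁ / sin φ₂ = 82.8 × sin 35° / sin 48°
V₂ = 82.8 × 0.5736/0.7431 = 64 km/h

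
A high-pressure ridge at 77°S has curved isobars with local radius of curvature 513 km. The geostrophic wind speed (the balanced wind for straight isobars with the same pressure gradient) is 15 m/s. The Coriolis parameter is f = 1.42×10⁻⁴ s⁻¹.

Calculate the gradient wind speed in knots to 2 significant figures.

41 knots

Around a high, pressure-gradient force acts outward with centrifugal, so Coriolis balances both:
fV = (1/ρ)|∂P/∂n| + V²/R  →  V² − fR·V + fR·V_g = 0
With fR = 1.42×10⁻⁴ × 513×10³ m = 72.8 m/s:
V = [fR − √((fR)² − 4 fR V_g)]/2 = [72.8 − √(72.8² − 4×72.8×15)]/2 = 21.1 m/s
Supergeostrophic (V > V_g = 15 m/s), as expected around a high.
Converting: 21.1 m/s × 1.944 = 41 knots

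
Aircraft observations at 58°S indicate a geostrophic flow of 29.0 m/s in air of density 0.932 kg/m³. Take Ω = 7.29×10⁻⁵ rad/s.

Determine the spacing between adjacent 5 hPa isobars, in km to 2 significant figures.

150 km

Coriolis parameter at 58°S:
f = 2Ω sin φ = 2 × 7.29×10⁻⁵ × sin 58° = 1.24×10⁻⁴ s⁻¹
Geostrophic balance rearranged: |∂P/∂n| = f ρ V_g
|∂P/∂n| = 1.24×10⁻⁴ × 0.932 × 29.0 = 3.34×10⁻³ Pa/m
Isobar spacing: Δn = ΔP/|∂P/∂n| = 500 Pa / 3.34×10⁻³ Pa/m = 149616 m ≈ 150 km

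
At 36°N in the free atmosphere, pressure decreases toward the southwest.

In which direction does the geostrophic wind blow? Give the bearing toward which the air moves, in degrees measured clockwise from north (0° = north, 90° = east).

The pressure-gradient force points toward the southwest (bearing 225°).
Geostrophic balance: in the Northern Hemisphere the Coriolis force deflects motion to the right, so the geostrophic wind blows 90° to the right of the pressure-gradient force (low pressure on the left).
Rotating 225° by 90° clockwise gives 315° — the wind blows toward the northwest.

315°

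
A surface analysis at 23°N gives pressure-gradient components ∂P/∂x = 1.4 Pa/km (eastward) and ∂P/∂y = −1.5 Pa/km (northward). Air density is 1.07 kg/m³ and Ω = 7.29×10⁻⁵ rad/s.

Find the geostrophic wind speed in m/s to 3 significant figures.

33.7 m/s

Coriolis parameter at 23°N:
f = 2Ω sin φ = 2 × 7.29×10⁻⁵ × sin 23° = 5.70×10⁻⁵ s⁻¹
Component geostrophic relations (x east, y north):
u_g = −(1/(fρ)) ∂P/∂y,  v_g = (1/(fρ)) ∂P/∂x
u_g = −(−1.5×10⁻³)/(5.70×10⁻⁵ × 1.07) = 24.6 m/s;  v_g = (1.4×10⁻³)/(5.70×10⁻⁵ × 1.07) = 23.0 m/s
|V_g| = √(u_g² + v_g²) = 33.7 m/s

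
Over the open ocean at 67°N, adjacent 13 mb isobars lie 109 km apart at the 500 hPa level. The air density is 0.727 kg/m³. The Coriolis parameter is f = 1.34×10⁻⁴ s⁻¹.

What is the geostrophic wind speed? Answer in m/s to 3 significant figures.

122 m/s

Pressure gradient: |∂P/∂n| = 1300 Pa / 109000 m = 1.19×10⁻² Pa/m
Geostrophic balance (pressure-gradient force = Coriolis force):
V_g = (1/(fρ)) |∂P/∂n| = 1.19×10⁻² / (1.34×10⁻⁴ × 0.727) = 122 m/s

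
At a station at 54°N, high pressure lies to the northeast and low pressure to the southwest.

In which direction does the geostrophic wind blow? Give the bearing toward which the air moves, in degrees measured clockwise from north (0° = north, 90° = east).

The pressure-gradient force points toward the southwest (bearing 225°).
Geostrophic balance: in the Northern Hemisphere the Coriolis force deflects motion to the right, so the geostrophic wind blows 90° to the right of the pressure-gradient force (low pressure on the left).
Rotating 225° by 90° clockwise gives 315° — the wind blows toward the northwest.

315°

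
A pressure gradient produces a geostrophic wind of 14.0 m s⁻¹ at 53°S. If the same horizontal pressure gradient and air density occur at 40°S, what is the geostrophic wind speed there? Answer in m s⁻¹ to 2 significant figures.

17 m s⁻¹

With the same pressure gradient and density, V_g ∝ 1/f ∝ 1/sin φ.
V₂ = V₁ · sin φ₁ / sin φ₂ = 14.0 × sin 53° / sin 40°
V₂ = 14.0 × 0.7986/0.6428 = 17 m s⁻¹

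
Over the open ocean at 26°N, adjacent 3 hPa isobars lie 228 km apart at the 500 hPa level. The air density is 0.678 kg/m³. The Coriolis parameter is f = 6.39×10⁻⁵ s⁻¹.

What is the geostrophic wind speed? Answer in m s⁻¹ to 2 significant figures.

Pressure gradient: |∂P/∂n| = 300 Pa / 228000 m = 1.32×10⁻³ Pa/m
Geostrophic balance (pressure-gradient force = Coriolis force):
V_g = (1/(fρ)) |∂P/∂n| = 1.32×10⁻³ / (6.39×10⁻⁵ × 0.678) = 30.4 m/s

30 m s⁻¹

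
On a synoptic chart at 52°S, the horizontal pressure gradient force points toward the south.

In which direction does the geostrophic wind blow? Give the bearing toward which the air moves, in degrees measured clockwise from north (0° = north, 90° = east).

The pressure-gradient force points toward the south (bearing 180°).
Geostrophic balance: in the Southern Hemisphere the Coriolis force deflects motion to the left, so the geostrophic wind blows 90° to the left of the pressure-gradient force (low pressure on the right).
Rotating 180° by 90° counterclockwise gives 090° — the wind blows toward the east.

090°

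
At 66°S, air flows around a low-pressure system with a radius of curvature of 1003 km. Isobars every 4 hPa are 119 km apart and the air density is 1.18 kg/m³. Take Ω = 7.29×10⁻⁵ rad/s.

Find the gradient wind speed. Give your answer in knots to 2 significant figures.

Coriolis parameter at 66°S:
f = 2Ω sin φ = 2 × 7.29×10⁻⁵ × sin 66° = 1.33×10⁻⁴ s⁻¹
Pressure gradient: |∂P/∂n| = 400 Pa / 119000 m = 3.36×10⁻³ Pa/m
Geostrophic speed: V_g = |∂P/∂n|/(fρ) = 3.36×10⁻³/(1.33×10⁻⁴ × 1.18) = 21.4 m/s
Around a low, centrifugal force acts outward with Coriolis, so pressure-gradient force balances both:
(1/ρ)|∂P/∂n| = fV + V²/R  →  V² + fR·V − fR·V_g = 0
With fR = 1.33×10⁻⁴ × 1003×10³ m = 134 m/s:
V = [−fR + √((fR)² + 4 fR V_g)]/2 = [−134 + √(134² + 4×134×21.4)]/2 = 18.8 m/s
Subgeostrophic (V < V_g = 21.4 m/s), as expected around a low.
Converting: 18.8 m/s × 1.944 = 36 knots

36 knots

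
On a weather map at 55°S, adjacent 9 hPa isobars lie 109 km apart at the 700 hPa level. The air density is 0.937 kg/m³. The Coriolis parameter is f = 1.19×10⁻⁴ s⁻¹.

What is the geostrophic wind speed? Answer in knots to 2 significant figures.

Pressure gradient: |∂P/∂n| = 900 Pa / 109000 m = 8.26×10⁻³ Pa/m
Geostrophic balance (pressure-gradient force = Coriolis force):
V_g = (1/(fρ)) |∂P/∂n| = 8.26×10⁻³ / (1.19×10⁻⁴ × 0.937) = 74.1 m/s
Converting: 74.1 m/s × 1.944 = 140 knots

140 knots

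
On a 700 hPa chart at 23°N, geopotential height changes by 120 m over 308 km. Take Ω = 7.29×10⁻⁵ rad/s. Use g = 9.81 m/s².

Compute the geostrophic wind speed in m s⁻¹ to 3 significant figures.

67.1 m s⁻¹

Coriolis parameter at 23°N:
f = 2Ω sin φ = 2 × 7.29×10⁻⁵ × sin 23° = 5.70×10⁻⁵ s⁻¹
Height gradient: |∂Z/∂n| = 120 m / 308000 m = 3.90×10⁻⁴
On a pressure surface, geostrophic balance gives V_g = (g/f)|∂Z/∂n|:
V_g = 9.81 × 3.90×10⁻⁴ / 5.70×10⁻⁵ = 67.1 m/s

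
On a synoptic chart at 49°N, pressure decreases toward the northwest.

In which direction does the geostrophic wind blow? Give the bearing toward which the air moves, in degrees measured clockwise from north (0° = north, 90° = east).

045°

The pressure-gradient force points toward the northwest (bearing 315°).
Geostrophic balance: in the Northern Hemisphere the Coriolis force deflects motion to the right, so the geostrophic wind blows 90° to the right of the pressure-gradient force (low pressure on the left).
Rotating 315° by 90° clockwise gives 045° — the wind blows toward the northeast.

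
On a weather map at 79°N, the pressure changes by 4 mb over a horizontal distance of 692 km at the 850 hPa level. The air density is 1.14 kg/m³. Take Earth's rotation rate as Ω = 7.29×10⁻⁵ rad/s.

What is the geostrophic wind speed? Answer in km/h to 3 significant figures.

12.8 km/h

Coriolis parameter at 79°N:
f = 2Ω sin φ = 2 × 7.29×10⁻⁵ × sin 79° = 1.43×10⁻⁴ s⁻¹
Pressure gradient: |∂P/∂n| = 400 Pa / 692000 m = 5.78×10⁻⁴ Pa/m
Geostrophic balance (pressure-gradient force = Coriolis force):
V_g = (1/(fρ)) |∂P/∂n| = 5.78×10⁻⁴ / (1.43×10⁻⁴ × 1.14) = 3.54 m/s
Converting: 3.54 m/s × 3.6 = 12.8 km/h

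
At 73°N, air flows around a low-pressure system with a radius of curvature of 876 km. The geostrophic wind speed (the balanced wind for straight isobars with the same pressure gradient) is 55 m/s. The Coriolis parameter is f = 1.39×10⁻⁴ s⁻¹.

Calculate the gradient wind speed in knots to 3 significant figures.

79.9 knots

Around a low, centrifugal force acts outward with Coriolis, so pressure-gradient force balances both:
(1/ρ)|∂P/∂n| = fV + V²/R  →  V² + fR·V − fR·V_g = 0
With fR = 1.39×10⁻⁴ × 876×10³ m = 122 m/s:
V = [−fR + √((fR)² + 4 fR V_g)]/2 = [−122 + √(122² + 4×122×55)]/2 = 41.1 m/s
Subgeostrophic (V < V_g = 55 m/s), as expected around a low.
Converting: 41.1 m/s × 1.944 = 79.9 knots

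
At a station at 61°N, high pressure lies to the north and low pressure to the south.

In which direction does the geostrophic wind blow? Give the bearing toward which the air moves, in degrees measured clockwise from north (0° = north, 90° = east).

270°

The pressure-gradient force points toward the south (bearing 180°).
Geostrophic balance: in the Northern Hemisphere the Coriolis force deflects motion to the right, so the geostrophic wind blows 90° to the right of the pressure-gradient force (low pressure on the left).
Rotating 180° by 90° clockwise gives 270° — the wind blows toward the west.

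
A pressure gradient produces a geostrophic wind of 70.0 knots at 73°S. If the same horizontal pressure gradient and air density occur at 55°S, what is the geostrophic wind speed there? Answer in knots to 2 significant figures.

82 knots

With the same pressure gradient and density, V_g ∝ 1/f ∝ 1/sin φ.
V₂ = V₁ · sin φ₁ / sin φ₂ = 70.0 × sin 73° / sin 55°
V₂ = 70.0 × 0.9563/0.8192 = 82 knots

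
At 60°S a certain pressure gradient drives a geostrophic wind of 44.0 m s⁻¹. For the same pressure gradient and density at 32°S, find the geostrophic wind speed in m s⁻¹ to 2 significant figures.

72 m s⁻¹

With the same pressure gradient and density, V_g ∝ 1/f ∝ 1/sin φ.
V₂ = V₁ · sin φ₁ / sin φ₂ = 44.0 × sin 60° / sin 32°
V₂ = 44.0 × 0.8660/0.5299 = 72 m s⁻¹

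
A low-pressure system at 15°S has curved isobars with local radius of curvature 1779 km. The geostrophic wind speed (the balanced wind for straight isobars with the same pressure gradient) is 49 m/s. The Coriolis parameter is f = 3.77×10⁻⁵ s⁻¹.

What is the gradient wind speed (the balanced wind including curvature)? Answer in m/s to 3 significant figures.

32.9 m/s

Around a low, centrifugal force acts outward with Coriolis, so pressure-gradient force balances both:
(1/ρ)|∂P/∂n| = fV + V²/R  →  V² + fR·V − fR·V_g = 0
With fR = 3.77×10⁻⁵ × 1779×10³ m = 67.1 m/s:
V = [−fR + √((fR)² + 4 fR V_g)]/2 = [−67.1 + √(67.1² + 4×67.1×49)]/2 = 32.9 m/s
Subgeostrophic (V < V_g = 49 m/s), as expected around a low.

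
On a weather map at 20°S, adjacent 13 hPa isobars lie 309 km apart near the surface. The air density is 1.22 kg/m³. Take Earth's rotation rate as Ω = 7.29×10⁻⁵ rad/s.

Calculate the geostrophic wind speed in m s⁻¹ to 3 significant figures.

Coriolis parameter at 20°S:
f = 2Ω sin φ = 2 × 7.29×10⁻⁵ × sin 20° = 4.99×10⁻⁵ s⁻¹
Pressure gradient: |∂P/∂n| = 1300 Pa / 309000 m = 4.21×10⁻³ Pa/m
Geostrophic balance (pressure-gradient force = Coriolis force):
V_g = (1/(fρ)) |∂P/∂n| = 4.21×10⁻³ / (4.99×10⁻⁵ × 1.22) = 69.2 m/s

69.2 m s⁻¹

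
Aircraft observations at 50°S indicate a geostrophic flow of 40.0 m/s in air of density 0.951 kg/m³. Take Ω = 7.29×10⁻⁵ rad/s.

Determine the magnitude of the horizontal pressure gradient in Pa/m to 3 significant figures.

Coriolis parameter at 50°S:
f = 2Ω sin φ = 2 × 7.29×10⁻⁵ × sin 50° = 1.12×10⁻⁴ s⁻¹
Geostrophic balance rearranged: |∂P/∂n| = f ρ V_g
|∂P/∂n| = 1.12×10⁻⁴ × 0.951 × 40.0 = 4.25×10⁻³ Pa/m

4.25×10⁻³ Pa/m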